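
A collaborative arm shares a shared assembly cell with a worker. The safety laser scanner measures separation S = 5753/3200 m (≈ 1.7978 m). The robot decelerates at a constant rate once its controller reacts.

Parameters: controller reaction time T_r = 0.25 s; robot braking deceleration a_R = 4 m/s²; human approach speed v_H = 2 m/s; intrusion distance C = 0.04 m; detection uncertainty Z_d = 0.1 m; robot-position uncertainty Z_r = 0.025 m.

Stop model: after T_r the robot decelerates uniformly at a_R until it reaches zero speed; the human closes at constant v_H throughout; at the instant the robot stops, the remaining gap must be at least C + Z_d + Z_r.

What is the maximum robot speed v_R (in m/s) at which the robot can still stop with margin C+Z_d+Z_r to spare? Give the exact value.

at the boundary: (1/8)·v² + (3/4)·v + (-145/128) = 0
  disc = (3/4)² − 4·(1/8)·(-145/128) = 289/256 ; √disc = 17/16
  v_R = (−(3/4) + 17/16) / (2·(1/8)) = 5/4 m/s
check:
stop time T_s = (5/4)/4 = 0.3125 s
robot in T_r: 1.2500·0.2500 = 0.3125 m
robot under decel: 1.2500²/(2·4.0000) = 0.1953 m
human over T_r+T_s: 2.0000·(0.2500+0.3125) = 1.1250 m
residual clearance needed = 0.0400+0.1000+0.0250 = 0.1650 m
sum ≈ 0.3125+0.1953+1.1250+0.1650 ≈ 1.7978 m = S ✓

v_R_max = 5/4 m/s = 1.2500 m/s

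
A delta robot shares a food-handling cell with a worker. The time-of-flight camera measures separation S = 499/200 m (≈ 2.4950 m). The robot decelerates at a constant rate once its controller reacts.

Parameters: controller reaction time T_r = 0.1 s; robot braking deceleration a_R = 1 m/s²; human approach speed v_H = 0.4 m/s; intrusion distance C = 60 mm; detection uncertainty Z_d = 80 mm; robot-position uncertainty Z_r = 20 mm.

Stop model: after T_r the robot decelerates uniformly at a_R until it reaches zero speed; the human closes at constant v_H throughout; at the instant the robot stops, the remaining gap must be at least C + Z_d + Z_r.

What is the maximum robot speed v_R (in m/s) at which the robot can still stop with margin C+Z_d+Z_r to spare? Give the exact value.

collect terms ⇒ (1/2)·v_R² + (1/2)·v_R + (-459/200) = 0
  disc = (1/2)² − 4·(1/2)·(-459/200) = 121/25 ; √disc = 11/5
  v_R = (−(1/2) + 11/5) / (2·(1/2)) = 17/10 m/s
check:
braking lasts T_s = (17/10)/1 = 1.7000 s
robot covers v_R·T_r = 1.7000·0.1000 = 0.1700 m before braking
robot covers 1.7000·1.7000 − ½·1.0000·1.7000² = 1.4450 m while stopping
human over T_r+T_s: 0.4000·(0.1000+1.7000) = 0.7200 m
residual clearance needed = 0.0600+0.0800+0.0200 = 0.1600 m
sum ≈ 0.1700+1.4450+0.7200+0.1600 ≈ 2.4950 m = S ✓

v_R_max = 17/10 m/s = 1.7000 m/s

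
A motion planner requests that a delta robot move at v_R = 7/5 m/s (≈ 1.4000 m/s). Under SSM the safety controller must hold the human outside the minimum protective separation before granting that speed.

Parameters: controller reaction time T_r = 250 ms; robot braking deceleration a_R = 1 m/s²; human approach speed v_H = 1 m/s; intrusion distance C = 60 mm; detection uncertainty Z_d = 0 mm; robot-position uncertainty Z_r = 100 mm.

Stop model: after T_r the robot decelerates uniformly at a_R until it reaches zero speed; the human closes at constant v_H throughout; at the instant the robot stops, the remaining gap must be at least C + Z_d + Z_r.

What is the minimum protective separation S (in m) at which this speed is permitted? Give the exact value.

T_s = v_R/a_R = (7/5)/1 = 1.4000 s
robot covers v_R·T_r = 1.4000·0.2500 = 0.3500 m before braking
robot under decel: 1.4000²/(2·1.0000) = 0.9800 m
person approaches 1.0000·(0.2500+1.4000) = 1.6500 m
margins: 0.0600+0.0000+0.1000 = 0.1600 m
S_min ≈ 0.3500+0.9800+1.6500+0.1600  ⇒  S_min = 157/50 m

S_min = 157/50 m = 3.1400 m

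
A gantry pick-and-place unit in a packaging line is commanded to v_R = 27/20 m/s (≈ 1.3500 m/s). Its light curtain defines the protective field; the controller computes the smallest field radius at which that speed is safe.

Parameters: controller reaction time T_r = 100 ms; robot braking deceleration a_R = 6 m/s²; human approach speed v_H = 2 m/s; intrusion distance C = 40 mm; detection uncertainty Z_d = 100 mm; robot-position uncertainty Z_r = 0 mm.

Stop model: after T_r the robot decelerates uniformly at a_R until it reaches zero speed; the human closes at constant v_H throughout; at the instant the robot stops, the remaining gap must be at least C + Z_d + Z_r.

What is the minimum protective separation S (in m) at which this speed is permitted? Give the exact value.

braking lasts T_s = (27/20)/6 = 0.2250 s
reaction-phase robot travel = 1.3500·0.1000 = 0.1350 m
robot under decel: 1.3500²/(2·6.0000) = 0.1519 m
person approaches 2.0000·(0.1000+0.2250) = 0.6500 m
margins: 0.0400+0.1000+0.0000 = 0.1400 m
S_min ≈ 0.1350+0.1519+0.6500+0.1400  ⇒  S_min = 1723/1600 m

S_min = 1723/1600 m = 1.0769 m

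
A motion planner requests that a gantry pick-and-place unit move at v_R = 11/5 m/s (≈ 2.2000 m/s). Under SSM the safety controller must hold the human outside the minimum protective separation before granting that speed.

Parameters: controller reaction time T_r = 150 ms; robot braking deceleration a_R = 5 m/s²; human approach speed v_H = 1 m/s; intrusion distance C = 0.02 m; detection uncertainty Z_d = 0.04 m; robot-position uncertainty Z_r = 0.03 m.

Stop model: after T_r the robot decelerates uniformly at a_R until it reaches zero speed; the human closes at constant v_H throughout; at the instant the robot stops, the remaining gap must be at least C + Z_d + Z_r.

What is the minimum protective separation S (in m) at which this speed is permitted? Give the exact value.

braking lasts T_s = (11/5)/5 = 0.4400 s
robot covers v_R·T_r = 2.2000·0.1500 = 0.3300 m before braking
robot under decel: 2.2000²/(2·5.0000) = 0.4840 m
human closes 1.0000·0.5900 = 0.5900 m
residual clearance needed = 0.0200+0.0400+0.0300 = 0.0900 m
S_min ≈ 0.3300+0.4840+0.5900+0.0900  ⇒  S_min = 747/500 m

S_min = 747/500 m = 1.4940 m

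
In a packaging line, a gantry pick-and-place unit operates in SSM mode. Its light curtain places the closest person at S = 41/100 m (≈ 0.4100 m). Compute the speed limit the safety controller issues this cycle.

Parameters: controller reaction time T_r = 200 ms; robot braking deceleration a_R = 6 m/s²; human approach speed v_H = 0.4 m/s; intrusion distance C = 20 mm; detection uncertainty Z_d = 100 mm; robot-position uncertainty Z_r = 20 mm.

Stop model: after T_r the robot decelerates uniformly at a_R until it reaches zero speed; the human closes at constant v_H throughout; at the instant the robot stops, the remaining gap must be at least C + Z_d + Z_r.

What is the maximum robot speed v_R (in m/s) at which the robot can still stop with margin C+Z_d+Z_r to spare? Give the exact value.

at the boundary: (1/12)·v² + (4/15)·v + (-19/100) = 0
  disc = (4/15)² − 4·(1/12)·(-19/100) = 121/900 ; √disc = 11/30
  v_R = (−(4/15) + 11/30) / (2·(1/12)) = 3/5 m/s
check:
braking lasts T_s = (3/5)/6 = 0.1000 s
reaction-phase robot travel = 0.6000·0.2000 = 0.1200 m
robot under decel: 0.6000²/(2·6.0000) = 0.0300 m
human over T_r+T_s: 0.4000·(0.2000+0.1000) = 0.1200 m
C+Z_d+Z_r = 0.0200+0.1000+0.0200 = 0.1400 m
sum ≈ 0.1200+0.0300+0.1200+0.1400 ≈ 0.4100 m = S ✓

v_R_max = 3/5 m/s = 0.6000 m/s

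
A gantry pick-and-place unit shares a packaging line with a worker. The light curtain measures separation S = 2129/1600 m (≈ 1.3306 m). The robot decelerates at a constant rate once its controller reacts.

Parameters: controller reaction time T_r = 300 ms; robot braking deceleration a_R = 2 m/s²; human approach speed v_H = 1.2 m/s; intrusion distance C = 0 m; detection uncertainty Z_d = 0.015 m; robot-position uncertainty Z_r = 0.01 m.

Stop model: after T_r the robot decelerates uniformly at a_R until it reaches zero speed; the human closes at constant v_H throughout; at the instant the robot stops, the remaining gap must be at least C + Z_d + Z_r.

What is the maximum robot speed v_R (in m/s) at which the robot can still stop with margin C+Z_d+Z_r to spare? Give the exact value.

quadratic (1/4)·v² + (9/10)·v + (-1513/1600) = 0
  disc = (9/10)² − 4·(1/4)·(-1513/1600) = 2809/1600 ; √disc = 53/40
  v_R = (−(9/10) + 53/40) / (2·(1/4)) = 17/20 m/s
check:
stop time T_s = (17/20)/2 = 0.4250 s
reaction-phase robot travel = 0.8500·0.3000 = 0.2550 m
braking distance = 0.8500²/(2·2.0000) = 0.1806 m
person approaches 1.2000·(0.3000+0.4250) = 0.8700 m
margins: 0.0000+0.0150+0.0100 = 0.0250 m
sum ≈ 0.2550+0.1806+0.8700+0.0250 ≈ 1.3306 m = S ✓

v_R_max = 17/20 m/s = 0.8500 m/s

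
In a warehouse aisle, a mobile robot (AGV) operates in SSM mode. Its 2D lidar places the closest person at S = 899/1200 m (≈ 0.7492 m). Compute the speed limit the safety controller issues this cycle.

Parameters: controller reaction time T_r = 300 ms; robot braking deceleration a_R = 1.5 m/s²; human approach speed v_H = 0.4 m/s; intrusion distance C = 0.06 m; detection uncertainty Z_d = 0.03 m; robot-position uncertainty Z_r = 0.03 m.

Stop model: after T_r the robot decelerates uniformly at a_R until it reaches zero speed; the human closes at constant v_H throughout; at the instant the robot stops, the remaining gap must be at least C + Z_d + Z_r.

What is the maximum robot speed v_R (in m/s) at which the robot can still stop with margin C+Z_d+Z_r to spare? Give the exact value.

at the boundary: (1/3)·v² + (17/30)·v + (-611/1200) = 0
  disc = (17/30)² − 4·(1/3)·(-611/1200) = 1 ; √disc = 1
  v_R = (−(17/30) + 1) / (2·(1/3)) = 13/20 m/s
check:
stop time T_s = (13/20)/(3/2) = 0.4333 s
robot in T_r: 0.6500·0.3000 = 0.1950 m
robot under decel: 0.6500²/(2·1.5000) = 0.1408 m
human over T_r+T_s: 0.4000·(0.3000+0.4333) = 0.2933 m
margins: 0.0600+0.0300+0.0300 = 0.1200 m
sum ≈ 0.1950+0.1408+0.2933+0.1200 ≈ 0.7492 m = S ✓

v_R_max = 13/20 m/s = 0.6500 m/s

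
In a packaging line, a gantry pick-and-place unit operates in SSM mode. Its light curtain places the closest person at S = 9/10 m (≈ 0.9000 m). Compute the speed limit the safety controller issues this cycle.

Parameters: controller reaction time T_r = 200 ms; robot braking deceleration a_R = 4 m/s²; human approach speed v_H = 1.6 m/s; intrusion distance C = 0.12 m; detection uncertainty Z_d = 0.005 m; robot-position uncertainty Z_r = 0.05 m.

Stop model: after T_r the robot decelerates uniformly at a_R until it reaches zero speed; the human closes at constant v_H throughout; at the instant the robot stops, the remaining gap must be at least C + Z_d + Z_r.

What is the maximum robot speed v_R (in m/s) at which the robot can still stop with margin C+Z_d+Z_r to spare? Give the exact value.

v_R_max = 3/5 m/s = 0.6000 m/s

quadratic (1/8)·v² + (3/5)·v + (-81/200) = 0
  disc = (3/5)² − 4·(1/8)·(-81/200) = 9/16 ; √disc = 3/4
  v_R = (−(3/5) + 3/4) / (2·(1/8)) = 3/5 m/s
check:
T_s = v_R/a_R = (3/5)/4 = 0.1500 s
robot covers v_R·T_r = 0.6000·0.2000 = 0.1200 m before braking
robot covers 0.6000·0.1500 − ½·4.0000·0.1500² = 0.0450 m while stopping
person approaches 1.6000·(0.2000+0.1500) = 0.5600 m
residual clearance needed = 0.1200+0.0050+0.0500 = 0.1750 m
sum ≈ 0.1200+0.0450+0.5600+0.1750 ≈ 0.9000 m = S ✓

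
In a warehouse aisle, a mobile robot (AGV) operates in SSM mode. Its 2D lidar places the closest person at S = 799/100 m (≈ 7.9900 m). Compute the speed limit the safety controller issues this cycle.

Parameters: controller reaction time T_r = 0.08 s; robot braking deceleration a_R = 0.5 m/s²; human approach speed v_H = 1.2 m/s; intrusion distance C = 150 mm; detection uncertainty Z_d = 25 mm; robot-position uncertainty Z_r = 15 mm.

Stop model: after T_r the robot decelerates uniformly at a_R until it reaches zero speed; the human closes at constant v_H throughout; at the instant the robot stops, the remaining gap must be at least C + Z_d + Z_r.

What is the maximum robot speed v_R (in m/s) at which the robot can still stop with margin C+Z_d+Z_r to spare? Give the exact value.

v_R_max = 9/5 m/s = 1.8000 m/s

quadratic (1)·v² + (62/25)·v + (-963/125) = 0
  disc = (62/25)² − 4·(1)·(-963/125) = 23104/625 ; √disc = 152/25
  v_R = (−(62/25) + 152/25) / (2·(1)) = 9/5 m/s
check:
T_s = v_R/a_R = (9/5)/(1/2) = 3.6000 s
robot covers v_R·T_r = 1.8000·0.0800 = 0.1440 m before braking
robot under decel: 1.8000²/(2·0.5000) = 3.2400 m
human closes 1.2000·3.6800 = 4.4160 m
residual clearance needed = 0.1500+0.0250+0.0150 = 0.1900 m
sum ≈ 0.1440+3.2400+4.4160+0.1900 ≈ 7.9900 m = S ✓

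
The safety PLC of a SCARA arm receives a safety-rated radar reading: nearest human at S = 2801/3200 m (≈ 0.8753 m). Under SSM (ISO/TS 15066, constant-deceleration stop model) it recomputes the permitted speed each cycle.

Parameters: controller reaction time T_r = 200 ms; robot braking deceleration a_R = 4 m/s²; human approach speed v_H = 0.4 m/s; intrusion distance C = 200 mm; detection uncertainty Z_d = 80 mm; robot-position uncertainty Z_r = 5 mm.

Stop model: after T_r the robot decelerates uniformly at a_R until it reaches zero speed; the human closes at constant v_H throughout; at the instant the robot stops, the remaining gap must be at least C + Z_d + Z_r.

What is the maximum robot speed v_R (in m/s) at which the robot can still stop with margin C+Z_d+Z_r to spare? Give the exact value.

collect terms ⇒ (1/8)·v_R² + (3/10)·v_R + (-1633/3200) = 0
  disc = (3/10)² − 4·(1/8)·(-1633/3200) = 2209/6400 ; √disc = 47/80
  v_R = (−(3/10) + 47/80) / (2·(1/8)) = 23/20 m/s
check:
stop time T_s = (23/20)/4 = 0.2875 s
robot in T_r: 1.1500·0.2000 = 0.2300 m
braking distance = 1.1500²/(2·4.0000) = 0.1653 m
human over T_r+T_s: 0.4000·(0.2000+0.2875) = 0.1950 m
C+Z_d+Z_r = 0.2000+0.0800+0.0050 = 0.2850 m
sum ≈ 0.2300+0.1653+0.1950+0.2850 ≈ 0.8753 m = S ✓

v_R_max = 23/20 m/s = 1.1500 m/s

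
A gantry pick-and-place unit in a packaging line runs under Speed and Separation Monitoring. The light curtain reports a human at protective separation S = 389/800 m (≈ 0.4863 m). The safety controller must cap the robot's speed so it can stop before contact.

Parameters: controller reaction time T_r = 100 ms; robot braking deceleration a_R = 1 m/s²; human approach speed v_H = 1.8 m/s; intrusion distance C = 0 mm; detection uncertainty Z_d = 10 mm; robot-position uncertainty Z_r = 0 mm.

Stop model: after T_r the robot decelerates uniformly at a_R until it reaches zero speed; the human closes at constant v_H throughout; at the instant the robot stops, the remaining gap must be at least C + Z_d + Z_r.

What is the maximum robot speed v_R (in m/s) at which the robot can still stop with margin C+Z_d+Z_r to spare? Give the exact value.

at the boundary: (1/2)·v² + (19/10)·v + (-237/800) = 0
  disc = (19/10)² − 4·(1/2)·(-237/800) = 1681/400 ; √disc = 41/20
  v_R = (−(19/10) + 41/20) / (2·(1/2)) = 3/20 m/s
check:
T_s = v_R/a_R = (3/20)/1 = 0.1500 s
robot covers v_R·T_r = 0.1500·0.1000 = 0.0150 m before braking
robot covers 0.1500·0.1500 − ½·1.0000·0.1500² = 0.0112 m while stopping
person approaches 1.8000·(0.1000+0.1500) = 0.4500 m
C+Z_d+Z_r = 0.0000+0.0100+0.0000 = 0.0100 m
sum ≈ 0.0150+0.0112+0.4500+0.0100 ≈ 0.4863 m = S ✓

v_R_max = 3/20 m/s = 0.1500 m/s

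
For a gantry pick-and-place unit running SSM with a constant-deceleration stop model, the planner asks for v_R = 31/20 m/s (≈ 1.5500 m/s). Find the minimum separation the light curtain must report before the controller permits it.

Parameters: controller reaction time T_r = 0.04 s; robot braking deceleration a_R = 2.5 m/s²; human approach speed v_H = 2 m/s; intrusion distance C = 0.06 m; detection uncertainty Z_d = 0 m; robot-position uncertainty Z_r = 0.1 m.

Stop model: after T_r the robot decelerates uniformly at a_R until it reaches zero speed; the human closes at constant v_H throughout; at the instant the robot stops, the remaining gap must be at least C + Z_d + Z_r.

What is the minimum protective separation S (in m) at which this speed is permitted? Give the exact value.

T_s = v_R/a_R = (31/20)/(5/2) = 0.6200 s
reaction-phase robot travel = 1.5500·0.0400 = 0.0620 m
braking distance = 1.5500²/(2·2.5000) = 0.4805 m
human closes 2.0000·0.6600 = 1.3200 m
C+Z_d+Z_r = 0.0600+0.0000+0.1000 = 0.1600 m
S_min ≈ 0.0620+0.4805+1.3200+0.1600  ⇒  S_min = 809/400 m

S_min = 809/400 m = 2.0225 m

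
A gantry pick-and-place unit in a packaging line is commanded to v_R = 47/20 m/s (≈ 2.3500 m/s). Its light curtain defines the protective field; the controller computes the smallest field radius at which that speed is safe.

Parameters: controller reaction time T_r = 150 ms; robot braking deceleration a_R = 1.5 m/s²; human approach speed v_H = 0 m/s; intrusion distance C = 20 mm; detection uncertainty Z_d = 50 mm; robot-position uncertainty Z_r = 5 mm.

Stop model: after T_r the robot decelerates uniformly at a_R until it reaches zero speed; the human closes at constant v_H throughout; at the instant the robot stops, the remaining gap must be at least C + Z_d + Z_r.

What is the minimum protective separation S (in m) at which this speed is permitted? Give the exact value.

braking lasts T_s = (47/20)/(3/2) = 1.5667 s
reaction-phase robot travel = 2.3500·0.1500 = 0.3525 m
robot covers 2.3500·1.5667 − ½·1.5000·1.5667² = 1.8408 m while stopping
human over T_r+T_s: 0.0000·(0.1500+1.5667) = 0.0000 m
margins: 0.0200+0.0500+0.0050 = 0.0750 m
S_min ≈ 0.3525+1.8408+0.0000+0.0750  ⇒  S_min = 1361/600 m

S_min = 1361/600 m = 2.2683 m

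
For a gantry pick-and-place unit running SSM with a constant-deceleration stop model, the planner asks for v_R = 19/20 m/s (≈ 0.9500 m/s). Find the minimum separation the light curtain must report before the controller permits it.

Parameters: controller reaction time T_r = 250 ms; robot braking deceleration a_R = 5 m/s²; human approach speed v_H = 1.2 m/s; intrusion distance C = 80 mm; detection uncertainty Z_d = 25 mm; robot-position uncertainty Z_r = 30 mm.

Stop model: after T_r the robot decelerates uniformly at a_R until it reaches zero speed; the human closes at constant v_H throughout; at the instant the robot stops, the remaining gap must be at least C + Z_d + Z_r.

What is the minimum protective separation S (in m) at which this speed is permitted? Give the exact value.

S_min = 3963/4000 m = 0.9908 m

stop time T_s = (19/20)/5 = 0.1900 s
reaction-phase robot travel = 0.9500·0.2500 = 0.2375 m
braking distance = 0.9500²/(2·5.0000) = 0.0902 m
human closes 1.2000·0.4400 = 0.5280 m
C+Z_d+Z_r = 0.0800+0.0250+0.0300 = 0.1350 m
S_min ≈ 0.2375+0.0902+0.5280+0.1350  ⇒  S_min = 3963/4000 m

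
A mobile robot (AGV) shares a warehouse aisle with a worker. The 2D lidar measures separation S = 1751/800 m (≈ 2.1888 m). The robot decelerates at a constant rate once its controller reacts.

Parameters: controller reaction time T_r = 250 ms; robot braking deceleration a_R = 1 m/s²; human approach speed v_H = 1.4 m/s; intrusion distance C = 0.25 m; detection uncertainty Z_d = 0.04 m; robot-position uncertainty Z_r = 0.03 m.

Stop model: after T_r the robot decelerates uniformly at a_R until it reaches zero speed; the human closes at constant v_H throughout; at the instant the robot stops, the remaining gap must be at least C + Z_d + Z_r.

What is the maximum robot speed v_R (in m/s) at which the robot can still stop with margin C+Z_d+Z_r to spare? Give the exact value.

at the boundary: (1/2)·v² + (33/20)·v + (-243/160) = 0
  disc = (33/20)² − 4·(1/2)·(-243/160) = 144/25 ; √disc = 12/5
  v_R = (−(33/20) + 12/5) / (2·(1/2)) = 3/4 m/s
check:
T_s = v_R/a_R = (3/4)/1 = 0.7500 s
robot covers v_R·T_r = 0.7500·0.2500 = 0.1875 m before braking
robot covers 0.7500·0.7500 − ½·1.0000·0.7500² = 0.2812 m while stopping
person approaches 1.4000·(0.2500+0.7500) = 1.4000 m
residual clearance needed = 0.2500+0.0400+0.0300 = 0.3200 m
sum ≈ 0.1875+0.2812+1.4000+0.3200 ≈ 2.1888 m = S ✓

v_R_max = 3/4 m/s = 0.7500 m/s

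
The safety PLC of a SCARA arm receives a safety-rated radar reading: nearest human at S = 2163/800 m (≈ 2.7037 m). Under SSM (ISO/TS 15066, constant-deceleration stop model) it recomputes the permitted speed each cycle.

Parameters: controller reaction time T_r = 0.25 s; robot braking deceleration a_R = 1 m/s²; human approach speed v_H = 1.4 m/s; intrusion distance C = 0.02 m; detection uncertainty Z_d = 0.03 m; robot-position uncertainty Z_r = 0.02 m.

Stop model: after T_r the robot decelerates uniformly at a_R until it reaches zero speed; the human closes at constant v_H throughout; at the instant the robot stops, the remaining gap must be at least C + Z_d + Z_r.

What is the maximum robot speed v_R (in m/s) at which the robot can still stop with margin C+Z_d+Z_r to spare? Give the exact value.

collect terms ⇒ (1/2)·v_R² + (33/20)·v_R + (-1827/800) = 0
  disc = (33/20)² − 4·(1/2)·(-1827/800) = 729/100 ; √disc = 27/10
  v_R = (−(33/20) + 27/10) / (2·(1/2)) = 21/20 m/s
check:
T_s = v_R/a_R = (21/20)/1 = 1.0500 s
robot in T_r: 1.0500·0.2500 = 0.2625 m
robot under decel: 1.0500²/(2·1.0000) = 0.5513 m
human closes 1.4000·1.3000 = 1.8200 m
C+Z_d+Z_r = 0.0200+0.0300+0.0200 = 0.0700 m
sum ≈ 0.2625+0.5513+1.8200+0.0700 ≈ 2.7037 m = S ✓

v_R_max = 21/20 m/s = 1.0500 m/s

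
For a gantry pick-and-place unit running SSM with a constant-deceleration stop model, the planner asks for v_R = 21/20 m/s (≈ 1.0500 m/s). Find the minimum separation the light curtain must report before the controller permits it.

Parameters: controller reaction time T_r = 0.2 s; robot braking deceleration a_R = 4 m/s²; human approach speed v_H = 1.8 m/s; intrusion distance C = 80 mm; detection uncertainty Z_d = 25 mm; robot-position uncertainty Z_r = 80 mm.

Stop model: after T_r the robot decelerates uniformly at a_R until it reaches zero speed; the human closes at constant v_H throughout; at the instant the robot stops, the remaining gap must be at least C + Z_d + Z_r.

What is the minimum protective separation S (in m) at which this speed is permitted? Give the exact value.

stop time T_s = (21/20)/4 = 0.2625 s
reaction-phase robot travel = 1.0500·0.2000 = 0.2100 m
braking distance = 1.0500²/(2·4.0000) = 0.1378 m
human over T_r+T_s: 1.8000·(0.2000+0.2625) = 0.8325 m
C+Z_d+Z_r = 0.0800+0.0250+0.0800 = 0.1850 m
S_min ≈ 0.2100+0.1378+0.8325+0.1850  ⇒  S_min = 4369/3200 m

S_min = 4369/3200 m = 1.3653 m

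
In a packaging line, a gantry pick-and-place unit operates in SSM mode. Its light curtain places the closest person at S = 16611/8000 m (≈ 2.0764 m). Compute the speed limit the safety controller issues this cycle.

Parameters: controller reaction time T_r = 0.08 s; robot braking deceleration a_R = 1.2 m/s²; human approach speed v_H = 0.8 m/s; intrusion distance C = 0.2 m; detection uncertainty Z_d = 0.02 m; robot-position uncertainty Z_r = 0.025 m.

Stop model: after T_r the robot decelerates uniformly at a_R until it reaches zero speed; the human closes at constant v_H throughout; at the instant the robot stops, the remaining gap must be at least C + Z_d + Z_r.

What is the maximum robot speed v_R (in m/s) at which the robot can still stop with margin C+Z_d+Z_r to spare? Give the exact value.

quadratic (5/12)·v² + (56/75)·v + (-14139/8000) = 0
  disc = (56/75)² − 4·(5/12)·(-14139/8000) = 1261129/360000 ; √disc = 1123/600
  v_R = (−(56/75) + 1123/600) / (2·(5/12)) = 27/20 m/s
check:
T_s = v_R/a_R = (27/20)/(6/5) = 1.1250 s
robot in T_r: 1.3500·0.0800 = 0.1080 m
robot covers 1.3500·1.1250 − ½·1.2000·1.1250² = 0.7594 m while stopping
person approaches 0.8000·(0.0800+1.1250) = 0.9640 m
residual clearance needed = 0.2000+0.0200+0.0250 = 0.2450 m
sum ≈ 0.1080+0.7594+0.9640+0.2450 ≈ 2.0764 m = S ✓

v_R_max = 27/20 m/s = 1.3500 m/s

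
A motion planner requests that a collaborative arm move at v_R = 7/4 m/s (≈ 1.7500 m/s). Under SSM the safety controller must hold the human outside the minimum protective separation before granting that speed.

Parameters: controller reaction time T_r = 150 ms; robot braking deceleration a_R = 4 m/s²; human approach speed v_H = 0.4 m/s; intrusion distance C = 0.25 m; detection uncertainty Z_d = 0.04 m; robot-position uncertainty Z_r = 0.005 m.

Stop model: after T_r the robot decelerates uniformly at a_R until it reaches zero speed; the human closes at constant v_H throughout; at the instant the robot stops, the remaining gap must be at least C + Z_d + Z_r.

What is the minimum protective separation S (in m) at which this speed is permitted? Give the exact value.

braking lasts T_s = (7/4)/4 = 0.4375 s
robot covers v_R·T_r = 1.7500·0.1500 = 0.2625 m before braking
robot under decel: 1.7500²/(2·4.0000) = 0.3828 m
person approaches 0.4000·(0.1500+0.4375) = 0.2350 m
margins: 0.2500+0.0400+0.0050 = 0.2950 m
S_min ≈ 0.2625+0.3828+0.2350+0.2950  ⇒  S_min = 3761/3200 m

S_min = 3761/3200 m = 1.1753 m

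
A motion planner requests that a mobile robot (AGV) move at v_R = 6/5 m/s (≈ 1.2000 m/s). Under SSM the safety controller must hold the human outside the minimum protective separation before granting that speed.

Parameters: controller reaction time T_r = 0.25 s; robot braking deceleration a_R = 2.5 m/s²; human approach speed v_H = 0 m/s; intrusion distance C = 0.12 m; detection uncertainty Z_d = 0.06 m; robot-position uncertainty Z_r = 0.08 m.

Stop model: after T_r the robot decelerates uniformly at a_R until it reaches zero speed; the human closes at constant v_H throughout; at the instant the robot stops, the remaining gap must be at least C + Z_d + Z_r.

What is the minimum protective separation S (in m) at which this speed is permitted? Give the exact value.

stop time T_s = (6/5)/(5/2) = 0.4800 s
reaction-phase robot travel = 1.2000·0.2500 = 0.3000 m
braking distance = 1.2000²/(2·2.5000) = 0.2880 m
human closes 0.0000·0.7300 = 0.0000 m
C+Z_d+Z_r = 0.1200+0.0600+0.0800 = 0.2600 m
S_min ≈ 0.3000+0.2880+0.0000+0.2600  ⇒  S_min = 106/125 m

S_min = 106/125 m = 0.8480 m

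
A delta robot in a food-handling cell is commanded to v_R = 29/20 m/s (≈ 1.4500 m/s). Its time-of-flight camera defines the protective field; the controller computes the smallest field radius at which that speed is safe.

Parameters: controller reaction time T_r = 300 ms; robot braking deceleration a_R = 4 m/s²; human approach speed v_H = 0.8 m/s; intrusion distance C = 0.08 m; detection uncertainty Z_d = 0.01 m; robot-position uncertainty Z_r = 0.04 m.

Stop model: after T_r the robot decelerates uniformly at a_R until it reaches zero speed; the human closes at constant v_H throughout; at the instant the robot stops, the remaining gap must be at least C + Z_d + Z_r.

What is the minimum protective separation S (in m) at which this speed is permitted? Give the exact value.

S_min = 869/640 m = 1.3578 m

braking lasts T_s = (29/20)/4 = 0.3625 s
reaction-phase robot travel = 1.4500·0.3000 = 0.4350 m
robot covers 1.4500·0.3625 − ½·4.0000·0.3625² = 0.2628 m while stopping
human over T_r+T_s: 0.8000·(0.3000+0.3625) = 0.5300 m
C+Z_d+Z_r = 0.0800+0.0100+0.0400 = 0.1300 m
S_min ≈ 0.4350+0.2628+0.5300+0.1300  ⇒  S_min = 869/640 m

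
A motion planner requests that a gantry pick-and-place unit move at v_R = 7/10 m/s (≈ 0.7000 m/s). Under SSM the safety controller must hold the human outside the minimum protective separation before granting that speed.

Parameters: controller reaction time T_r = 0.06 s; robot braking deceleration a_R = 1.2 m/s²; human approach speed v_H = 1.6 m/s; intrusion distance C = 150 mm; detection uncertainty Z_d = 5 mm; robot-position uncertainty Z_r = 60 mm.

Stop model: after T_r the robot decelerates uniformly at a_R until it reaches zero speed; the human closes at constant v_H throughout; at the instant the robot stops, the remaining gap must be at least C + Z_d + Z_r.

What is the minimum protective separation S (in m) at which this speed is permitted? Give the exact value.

stop time T_s = (7/10)/(6/5) = 0.5833 s
robot in T_r: 0.7000·0.0600 = 0.0420 m
braking distance = 0.7000²/(2·1.2000) = 0.2042 m
human closes 1.6000·0.6433 = 1.0293 m
residual clearance needed = 0.1500+0.0050+0.0600 = 0.2150 m
S_min ≈ 0.0420+0.2042+1.0293+0.2150  ⇒  S_min = 2981/2000 m

S_min = 2981/2000 m = 1.4905 m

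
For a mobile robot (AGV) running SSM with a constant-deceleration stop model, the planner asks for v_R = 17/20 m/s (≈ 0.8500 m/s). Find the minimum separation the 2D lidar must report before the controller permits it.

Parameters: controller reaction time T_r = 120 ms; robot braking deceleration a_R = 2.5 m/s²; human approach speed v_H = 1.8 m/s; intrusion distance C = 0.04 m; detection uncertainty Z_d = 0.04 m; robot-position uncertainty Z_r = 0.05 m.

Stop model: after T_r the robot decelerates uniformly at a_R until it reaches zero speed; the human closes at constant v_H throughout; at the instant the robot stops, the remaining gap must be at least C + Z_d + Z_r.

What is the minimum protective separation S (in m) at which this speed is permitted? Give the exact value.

S_min = 2409/2000 m = 1.2045 m

stop time T_s = (17/20)/(5/2) = 0.3400 s
robot in T_r: 0.8500·0.1200 = 0.1020 m
braking distance = 0.8500²/(2·2.5000) = 0.1445 m
human over T_r+T_s: 1.8000·(0.1200+0.3400) = 0.8280 m
margins: 0.0400+0.0400+0.0500 = 0.1300 m
S_min ≈ 0.1020+0.1445+0.8280+0.1300  ⇒  S_min = 2409/2000 m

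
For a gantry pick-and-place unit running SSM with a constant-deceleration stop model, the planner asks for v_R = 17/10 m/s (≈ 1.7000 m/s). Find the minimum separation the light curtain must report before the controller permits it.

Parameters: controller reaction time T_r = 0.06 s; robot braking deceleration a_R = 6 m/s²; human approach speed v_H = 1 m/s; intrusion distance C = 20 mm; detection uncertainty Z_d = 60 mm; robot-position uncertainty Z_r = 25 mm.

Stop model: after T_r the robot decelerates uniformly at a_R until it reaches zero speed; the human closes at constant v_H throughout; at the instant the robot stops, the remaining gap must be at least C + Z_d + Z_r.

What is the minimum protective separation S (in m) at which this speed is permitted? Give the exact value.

T_s = v_R/a_R = (17/10)/6 = 0.2833 s
reaction-phase robot travel = 1.7000·0.0600 = 0.1020 m
robot covers 1.7000·0.2833 − ½·6.0000·0.2833² = 0.2408 m while stopping
human closes 1.0000·0.3433 = 0.3433 m
margins: 0.0200+0.0600+0.0250 = 0.1050 m
S_min ≈ 0.1020+0.2408+0.3433+0.1050  ⇒  S_min = 4747/6000 m

S_min = 4747/6000 m = 0.7912 m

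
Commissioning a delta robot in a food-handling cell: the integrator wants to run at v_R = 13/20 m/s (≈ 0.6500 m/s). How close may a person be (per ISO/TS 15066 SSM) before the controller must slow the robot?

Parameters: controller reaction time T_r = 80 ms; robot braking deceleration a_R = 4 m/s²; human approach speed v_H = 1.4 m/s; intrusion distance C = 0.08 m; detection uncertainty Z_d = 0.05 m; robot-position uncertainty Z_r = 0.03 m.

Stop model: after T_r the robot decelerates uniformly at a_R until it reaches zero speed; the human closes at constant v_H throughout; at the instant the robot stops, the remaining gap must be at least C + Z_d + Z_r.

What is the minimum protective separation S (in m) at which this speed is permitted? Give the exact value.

stop time T_s = (13/20)/4 = 0.1625 s
reaction-phase robot travel = 0.6500·0.0800 = 0.0520 m
braking distance = 0.6500²/(2·4.0000) = 0.0528 m
human closes 1.4000·0.2425 = 0.3395 m
margins: 0.0800+0.0500+0.0300 = 0.1600 m
S_min ≈ 0.0520+0.0528+0.3395+0.1600  ⇒  S_min = 9669/16000 m

S_min = 9669/16000 m = 0.6043 m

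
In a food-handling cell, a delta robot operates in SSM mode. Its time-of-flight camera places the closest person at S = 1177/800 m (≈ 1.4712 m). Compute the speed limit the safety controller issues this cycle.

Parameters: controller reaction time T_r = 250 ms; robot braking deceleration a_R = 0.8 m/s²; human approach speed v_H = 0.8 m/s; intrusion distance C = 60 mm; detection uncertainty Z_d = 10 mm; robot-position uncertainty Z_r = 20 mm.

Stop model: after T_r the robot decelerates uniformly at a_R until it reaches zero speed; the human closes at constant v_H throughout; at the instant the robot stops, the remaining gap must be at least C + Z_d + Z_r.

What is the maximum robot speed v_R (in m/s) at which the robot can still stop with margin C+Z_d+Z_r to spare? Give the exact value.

quadratic (5/8)·v² + (5/4)·v + (-189/160) = 0
  disc = (5/4)² − 4·(5/8)·(-189/160) = 289/64 ; √disc = 17/8
  v_R = (−(5/4) + 17/8) / (2·(5/8)) = 7/10 m/s
check:
braking lasts T_s = (7/10)/(4/5) = 0.8750 s
robot covers v_R·T_r = 0.7000·0.2500 = 0.1750 m before braking
robot covers 0.7000·0.8750 − ½·0.8000·0.8750² = 0.3063 m while stopping
human over T_r+T_s: 0.8000·(0.2500+0.8750) = 0.9000 m
margins: 0.0600+0.0100+0.0200 = 0.0900 m
sum ≈ 0.1750+0.3063+0.9000+0.0900 ≈ 1.4712 m = S ✓

v_R_max = 7/10 m/s = 0.7000 m/s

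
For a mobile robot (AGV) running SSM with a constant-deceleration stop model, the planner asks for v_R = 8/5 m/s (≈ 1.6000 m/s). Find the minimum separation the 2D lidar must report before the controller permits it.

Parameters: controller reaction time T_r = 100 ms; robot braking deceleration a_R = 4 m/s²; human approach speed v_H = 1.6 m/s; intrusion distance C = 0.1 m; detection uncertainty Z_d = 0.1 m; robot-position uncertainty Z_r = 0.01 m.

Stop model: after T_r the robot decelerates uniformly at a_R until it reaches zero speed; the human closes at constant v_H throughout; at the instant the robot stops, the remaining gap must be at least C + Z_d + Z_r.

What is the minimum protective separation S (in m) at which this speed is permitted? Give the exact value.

braking lasts T_s = (8/5)/4 = 0.4000 s
robot in T_r: 1.6000·0.1000 = 0.1600 m
braking distance = 1.6000²/(2·4.0000) = 0.3200 m
human closes 1.6000·0.5000 = 0.8000 m
residual clearance needed = 0.1000+0.1000+0.0100 = 0.2100 m
S_min ≈ 0.1600+0.3200+0.8000+0.2100  ⇒  S_min = 149/100 m

S_min = 149/100 m = 1.4900 m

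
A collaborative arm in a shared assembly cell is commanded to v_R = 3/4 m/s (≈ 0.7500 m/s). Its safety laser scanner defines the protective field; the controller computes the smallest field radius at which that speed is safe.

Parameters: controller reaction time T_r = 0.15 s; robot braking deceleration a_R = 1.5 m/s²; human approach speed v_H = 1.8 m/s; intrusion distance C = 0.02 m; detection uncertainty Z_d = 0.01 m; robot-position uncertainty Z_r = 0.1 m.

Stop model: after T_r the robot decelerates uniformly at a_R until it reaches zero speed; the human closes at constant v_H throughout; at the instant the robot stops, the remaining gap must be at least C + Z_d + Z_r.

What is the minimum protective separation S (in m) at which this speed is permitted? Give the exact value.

S_min = 8/5 m = 1.6000 m

T_s = v_R/a_R = (3/4)/(3/2) = 0.5000 s
robot in T_r: 0.7500·0.1500 = 0.1125 m
robot covers 0.7500·0.5000 − ½·1.5000·0.5000² = 0.1875 m while stopping
human closes 1.8000·0.6500 = 1.1700 m
C+Z_d+Z_r = 0.0200+0.0100+0.1000 = 0.1300 m
S_min ≈ 0.1125+0.1875+1.1700+0.1300  ⇒  S_min = 8/5 m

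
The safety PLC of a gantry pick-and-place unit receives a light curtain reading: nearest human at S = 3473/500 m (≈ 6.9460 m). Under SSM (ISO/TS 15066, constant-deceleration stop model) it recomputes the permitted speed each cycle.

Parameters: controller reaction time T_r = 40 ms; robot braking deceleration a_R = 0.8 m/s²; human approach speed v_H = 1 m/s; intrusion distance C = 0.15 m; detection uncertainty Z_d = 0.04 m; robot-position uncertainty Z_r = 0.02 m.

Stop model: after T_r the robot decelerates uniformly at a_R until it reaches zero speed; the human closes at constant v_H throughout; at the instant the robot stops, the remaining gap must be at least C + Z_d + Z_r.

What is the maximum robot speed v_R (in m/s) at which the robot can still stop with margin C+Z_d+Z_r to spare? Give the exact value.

v_R_max = 12/5 m/s = 2.4000 m/s

quadratic (5/8)·v² + (129/100)·v + (-837/125) = 0
  disc = (129/100)² − 4·(5/8)·(-837/125) = 184041/10000 ; √disc = 429/100
  v_R = (−(129/100) + 429/100) / (2·(5/8)) = 12/5 m/s
check:
braking lasts T_s = (12/5)/(4/5) = 3.0000 s
robot in T_r: 2.4000·0.0400 = 0.0960 m
robot covers 2.4000·3.0000 − ½·0.8000·3.0000² = 3.6000 m while stopping
human closes 1.0000·3.0400 = 3.0400 m
margins: 0.1500+0.0400+0.0200 = 0.2100 m
sum ≈ 0.0960+3.6000+3.0400+0.2100 ≈ 6.9460 m = S ✓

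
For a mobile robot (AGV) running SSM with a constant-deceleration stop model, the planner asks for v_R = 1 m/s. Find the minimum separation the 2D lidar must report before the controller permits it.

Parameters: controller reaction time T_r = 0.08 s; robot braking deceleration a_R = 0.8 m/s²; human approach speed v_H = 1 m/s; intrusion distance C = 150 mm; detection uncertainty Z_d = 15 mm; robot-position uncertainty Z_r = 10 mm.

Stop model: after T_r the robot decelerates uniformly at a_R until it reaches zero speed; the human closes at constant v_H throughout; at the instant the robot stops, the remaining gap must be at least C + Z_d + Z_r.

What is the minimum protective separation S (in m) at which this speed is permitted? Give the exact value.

S_min = 221/100 m = 2.2100 m

T_s = v_R/a_R = 1/(4/5) = 1.2500 s
robot covers v_R·T_r = 1.0000·0.0800 = 0.0800 m before braking
robot under decel: 1.0000²/(2·0.8000) = 0.6250 m
person approaches 1.0000·(0.0800+1.2500) = 1.3300 m
residual clearance needed = 0.1500+0.0150+0.0100 = 0.1750 m
S_min ≈ 0.0800+0.6250+1.3300+0.1750  ⇒  S_min = 221/100 m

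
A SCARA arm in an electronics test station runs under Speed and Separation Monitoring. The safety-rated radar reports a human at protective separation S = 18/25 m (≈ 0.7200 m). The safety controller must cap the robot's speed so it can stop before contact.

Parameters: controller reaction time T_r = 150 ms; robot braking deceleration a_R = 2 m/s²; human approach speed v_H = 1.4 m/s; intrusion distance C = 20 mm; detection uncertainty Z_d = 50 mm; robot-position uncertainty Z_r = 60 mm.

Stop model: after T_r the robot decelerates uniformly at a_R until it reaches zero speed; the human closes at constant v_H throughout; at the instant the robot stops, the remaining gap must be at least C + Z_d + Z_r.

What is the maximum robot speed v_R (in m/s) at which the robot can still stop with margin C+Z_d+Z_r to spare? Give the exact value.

at the boundary: (1/4)·v² + (17/20)·v + (-19/50) = 0
  disc = (17/20)² − 4·(1/4)·(-19/50) = 441/400 ; √disc = 21/20
  v_R = (−(17/20) + 21/20) / (2·(1/4)) = 2/5 m/s
check:
stop time T_s = (2/5)/2 = 0.2000 s
reaction-phase robot travel = 0.4000·0.1500 = 0.0600 m
robot under decel: 0.4000²/(2·2.0000) = 0.0400 m
person approaches 1.4000·(0.1500+0.2000) = 0.4900 m
C+Z_d+Z_r = 0.0200+0.0500+0.0600 = 0.1300 m
sum ≈ 0.0600+0.0400+0.4900+0.1300 ≈ 0.7200 m = S ✓

v_R_max = 2/5 m/s = 0.4000 m/s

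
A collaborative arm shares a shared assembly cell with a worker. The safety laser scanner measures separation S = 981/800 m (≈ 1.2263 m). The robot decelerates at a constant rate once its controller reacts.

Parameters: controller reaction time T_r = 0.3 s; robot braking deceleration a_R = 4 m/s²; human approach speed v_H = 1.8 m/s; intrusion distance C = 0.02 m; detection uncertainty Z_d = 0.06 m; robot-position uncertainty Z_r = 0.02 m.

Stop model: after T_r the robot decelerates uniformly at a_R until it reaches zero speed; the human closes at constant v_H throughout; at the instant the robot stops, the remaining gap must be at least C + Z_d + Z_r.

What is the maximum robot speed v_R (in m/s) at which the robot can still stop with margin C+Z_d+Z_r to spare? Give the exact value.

v_R_max = 7/10 m/s = 0.7000 m/s

at the boundary: (1/8)·v² + (3/4)·v + (-469/800) = 0
  disc = (3/4)² − 4·(1/8)·(-469/800) = 1369/1600 ; √disc = 37/40
  v_R = (−(3/4) + 37/40) / (2·(1/8)) = 7/10 m/s
check:
stop time T_s = (7/10)/4 = 0.1750 s
reaction-phase robot travel = 0.7000·0.3000 = 0.2100 m
robot covers 0.7000·0.1750 − ½·4.0000·0.1750² = 0.0612 m while stopping
person approaches 1.8000·(0.3000+0.1750) = 0.8550 m
margins: 0.0200+0.0600+0.0200 = 0.1000 m
sum ≈ 0.2100+0.0612+0.8550+0.1000 ≈ 1.2263 m = S ✓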